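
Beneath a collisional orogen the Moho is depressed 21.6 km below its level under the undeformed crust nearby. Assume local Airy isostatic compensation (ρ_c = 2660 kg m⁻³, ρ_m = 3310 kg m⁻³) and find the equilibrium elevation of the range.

5.28 km

Equating mass per unit area of the two columns: ρ_c h = (ρ_m − ρ_c) r.
h = r (ρ_m − ρ_c) / ρ_c = 21.6 km × (3310 − 2660) / 2660 = 5.28 km.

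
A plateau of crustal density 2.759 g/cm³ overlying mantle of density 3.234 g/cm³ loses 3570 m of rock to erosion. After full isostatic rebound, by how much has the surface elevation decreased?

Rebound u = e ρ_c/ρ_m = 3570 m × 2.759/3.234 = 3046 m.
Net surface drop = e − u = 3570 m − 3046 m = e (ρ_m − ρ_c)/ρ_m = 524 m.

524 m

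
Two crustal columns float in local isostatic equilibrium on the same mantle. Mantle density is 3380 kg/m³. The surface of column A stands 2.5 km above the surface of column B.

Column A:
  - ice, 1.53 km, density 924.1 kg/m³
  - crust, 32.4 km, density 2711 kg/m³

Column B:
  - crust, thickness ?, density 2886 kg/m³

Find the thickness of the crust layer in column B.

34.4 km

Take the compensation level at the base of the deeper column (depth z_c below the surface of column A) and equate Σ ρ_i t_i down to z_c; mantle fills any gap and the z_c terms cancel.
Column A: 1.53×924.1 + 32.4×2711 + (z_c − 33.93)×3380
Column B: 2.5×0 + x×2886 + (z_c − 2.5 − 0 − x)×3380
The z_c×3380 term appears on both sides and cancels. Collect the known terms of each column as K = Σ(ρt)_known − 3380 × (depth of known layers): K_A = 89250.273 − 3380×33.93 = −25433.127; K_B = 0 − 3380×(2.5 + 0) = −8450.
Balance: K_A = K_B − x×(3380 − 2886), so x = (K_B − K_A)/(3380 − 2886) = 16983.1/494 = 34.4 km.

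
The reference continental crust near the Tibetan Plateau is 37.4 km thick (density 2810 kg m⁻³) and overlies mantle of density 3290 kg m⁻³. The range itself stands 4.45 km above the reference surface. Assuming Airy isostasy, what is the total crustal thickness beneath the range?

67.9 km

Root depth r = h ρ_c / (ρ_m − ρ_c) = 4.45 km × 2810 / 480 = 26.05 km.
Total thickness = T + h + r = 37.4 km + 4.45 km + 26.05 km = 67.9 km.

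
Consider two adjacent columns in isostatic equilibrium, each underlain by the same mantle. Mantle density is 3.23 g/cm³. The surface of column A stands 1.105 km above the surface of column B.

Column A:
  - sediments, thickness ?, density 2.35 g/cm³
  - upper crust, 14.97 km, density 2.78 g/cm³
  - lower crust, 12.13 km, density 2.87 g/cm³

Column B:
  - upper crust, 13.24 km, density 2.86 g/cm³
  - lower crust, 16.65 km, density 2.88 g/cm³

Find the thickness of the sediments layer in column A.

Take the compensation level at the base of the deeper column (depth z_c below the surface of column A) and equate Σ ρ_i t_i down to z_c; mantle fills any gap and the z_c terms cancel.
Column A: x×2.35 + 14.97×2.78 + 12.13×2.87 + (z_c − 27.1 − x)×3.23
Column B: 1.105×0 + 13.24×2.86 + 16.65×2.88 + (z_c − 1.105 − 29.89)×3.23
The z_c×3.23 term appears on both sides and cancels. Collect the known terms of each column as K = Σ(ρt)_known − 3.23 × (depth of known layers): K_A = 76.4297 − 3.23×27.1 = −11.1033; K_B = 85.8184 − 3.23×(1.105 + 29.89) = −14.29545.
Balance: K_A − x×(3.23 − 2.35) = K_B, so x = (K_A − K_B)/(3.23 − 2.35) = 3.19215/0.88 = 3.63 km.

3.63 km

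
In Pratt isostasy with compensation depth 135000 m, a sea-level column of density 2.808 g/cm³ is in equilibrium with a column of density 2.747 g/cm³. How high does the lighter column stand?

ρ_ref D = ρ (D + h) → h = D (ρ_ref − ρ)/ρ.
h = 135000 m × (2.808 − 2.747)/2.747 = 3000 m.

3000 m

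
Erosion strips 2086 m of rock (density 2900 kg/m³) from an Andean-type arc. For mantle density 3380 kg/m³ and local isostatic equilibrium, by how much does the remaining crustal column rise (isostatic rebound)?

1790 m

Unloading: uplift u = e ρ_c/ρ_m = 2086 m × 2900/3380 = 1790 m.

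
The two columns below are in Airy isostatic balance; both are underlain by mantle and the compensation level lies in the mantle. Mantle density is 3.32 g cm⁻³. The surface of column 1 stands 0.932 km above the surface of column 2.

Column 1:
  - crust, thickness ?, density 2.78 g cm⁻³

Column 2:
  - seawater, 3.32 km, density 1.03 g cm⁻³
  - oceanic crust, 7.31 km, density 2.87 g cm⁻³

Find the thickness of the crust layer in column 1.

Take the compensation level at the base of the deeper column (depth z_c below the surface of column 1) and equate Σ ρ_i t_i down to z_c; mantle fills any gap and the z_c terms cancel.
Column 1: x×2.78 + (z_c − 0 − x)×3.32
Column 2: 0.932×0 + 3.32×1.03 + 7.31×2.87 + (z_c − 0.932 − 10.63)×3.32
The z_c×3.32 term appears on both sides and cancels. Collect the known terms of each column as K = Σ(ρt)_known − 3.32 × (depth of known layers): K_1 = 0 − 3.32×0 = 0; K_2 = 24.3993 − 3.32×(0.932 + 10.63) = −13.98654.
Balance: K_1 − x×(3.32 − 2.78) = K_2, so x = (K_1 − K_2)/(3.32 − 2.78) = 13.9865/0.54 = 25.9 km.

25.9 km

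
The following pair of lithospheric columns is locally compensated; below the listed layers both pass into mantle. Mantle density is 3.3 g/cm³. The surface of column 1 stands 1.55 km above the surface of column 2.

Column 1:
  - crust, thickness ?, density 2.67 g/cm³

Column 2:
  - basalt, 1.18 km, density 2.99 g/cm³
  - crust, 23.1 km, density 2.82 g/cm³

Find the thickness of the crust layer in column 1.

Take the compensation level at the base of the deeper column (depth z_c below the surface of column 1) and equate Σ ρ_i t_i down to z_c; mantle fills any gap and the z_c terms cancel.
Column 1: x×2.67 + (z_c − 0 − x)×3.3
Column 2: 1.55×0 + 1.18×2.99 + 23.1×2.82 + (z_c − 1.55 − 24.28)×3.3
The z_c×3.3 term appears on both sides and cancels. Collect the known terms of each column as K = Σ(ρt)_known − 3.3 × (depth of known layers): K_1 = 0 − 3.3×0 = 0; K_2 = 68.6702 − 3.3×(1.55 + 24.28) = −16.5688.
Balance: K_1 − x×(3.3 − 2.67) = K_2, so x = (K_1 − K_2)/(3.3 − 2.67) = 16.5688/0.63 = 26.3 km.

26.3 km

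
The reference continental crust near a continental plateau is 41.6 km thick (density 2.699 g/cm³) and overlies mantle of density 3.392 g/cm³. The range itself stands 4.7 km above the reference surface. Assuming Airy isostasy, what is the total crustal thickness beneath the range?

Root depth r = h ρ_c / (ρ_m − ρ_c) = 4.7 km × 2.699 / 0.693 = 18.3 km.
Total thickness = T + h + r = 41.6 km + 4.7 km + 18.3 km = 64.6 km.

64.6 km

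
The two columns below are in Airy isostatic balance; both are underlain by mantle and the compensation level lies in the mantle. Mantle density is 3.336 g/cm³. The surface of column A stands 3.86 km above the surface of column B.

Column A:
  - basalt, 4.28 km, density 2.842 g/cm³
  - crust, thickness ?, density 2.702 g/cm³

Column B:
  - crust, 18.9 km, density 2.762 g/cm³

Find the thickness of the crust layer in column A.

Take the compensation level at the base of the deeper column (depth z_c below the surface of column A) and equate Σ ρ_i t_i down to z_c; mantle fills any gap and the z_c terms cancel.
Column A: 4.28×2.842 + x×2.702 + (z_c − 4.28 − x)×3.336
Column B: 3.86×0 + 18.9×2.762 + (z_c − 3.86 − 18.9)×3.336
The z_c×3.336 term appears on both sides and cancels. Collect the known terms of each column as K = Σ(ρt)_known − 3.336 × (depth of known layers): K_A = 12.16376 − 3.336×4.28 = −2.11432; K_B = 52.2018 − 3.336×(3.86 + 18.9) = −23.72556.
Balance: K_A − x×(3.336 − 2.702) = K_B, so x = (K_A − K_B)/(3.336 − 2.702) = 21.6112/0.634 = 34.1 km.

34.1 km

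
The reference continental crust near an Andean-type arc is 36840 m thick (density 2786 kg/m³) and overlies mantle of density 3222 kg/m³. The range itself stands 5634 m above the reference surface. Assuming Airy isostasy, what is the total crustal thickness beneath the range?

Root depth r = h ρ_c / (ρ_m − ρ_c) = 5634 m × 2786 / 436 = 36000 m.
Total thickness = T + h + r = 36840 m + 5634 m + 36000 m = 78500 m.

78500 m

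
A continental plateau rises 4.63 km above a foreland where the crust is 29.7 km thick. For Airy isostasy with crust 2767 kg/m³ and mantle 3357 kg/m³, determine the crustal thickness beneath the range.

56 km

Root depth r = h ρ_c / (ρ_m − ρ_c) = 4.63 km × 2767 / 590 = 21.71 km.
Total thickness = T + h + r = 29.7 km + 4.63 km + 21.71 km = 56 km.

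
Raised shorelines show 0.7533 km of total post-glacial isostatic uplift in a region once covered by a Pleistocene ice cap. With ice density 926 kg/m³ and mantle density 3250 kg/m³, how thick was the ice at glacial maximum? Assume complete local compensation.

2.64 km

u = t ρ_ice/ρ_m → t = u ρ_m/ρ_ice = 0.7533 km × 3250/926 = 2.64 km.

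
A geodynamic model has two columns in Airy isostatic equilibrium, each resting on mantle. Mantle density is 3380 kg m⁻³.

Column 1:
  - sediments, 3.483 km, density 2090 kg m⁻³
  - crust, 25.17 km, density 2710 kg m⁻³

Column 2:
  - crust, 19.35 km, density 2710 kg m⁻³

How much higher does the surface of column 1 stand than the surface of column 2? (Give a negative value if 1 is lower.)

For any compensation level in the mantle, the mantle terms cancel and isostasy reduces to e = (Σt_1 − Σt_2) − (Σ(ρt)_1 − Σ(ρt)_2) / ρ_m.
Σt_1 = 28.653 km; Σt_2 = 19.35 km; Σ(ρt)_1 = 75490.17; Σ(ρt)_2 = 52438.5 (in km·kg m⁻³).
e = (28.653 − 19.35) − (75490.17 − 52438.5) / 3380 = 2.48 km.

2.48 km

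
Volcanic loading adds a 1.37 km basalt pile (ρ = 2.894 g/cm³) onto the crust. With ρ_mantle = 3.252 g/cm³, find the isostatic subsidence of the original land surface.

1.22 km

Subaerial loading: s = t ρ_load / ρ_m.
s = 1.37 km × 2.894/3.252 = 1.22 km.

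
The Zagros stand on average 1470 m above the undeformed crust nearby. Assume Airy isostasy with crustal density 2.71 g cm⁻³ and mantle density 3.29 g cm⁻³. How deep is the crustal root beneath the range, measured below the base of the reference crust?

6870 m

In Airy isostatic equilibrium: the weight of the topography is balanced by the buoyancy of the root, ρ_c h = (ρ_m − ρ_c) r.
r = h · ρ_c / (ρ_m − ρ_c) = 1470 m × 2.71 / (3.29 − 2.71) = 6870 m.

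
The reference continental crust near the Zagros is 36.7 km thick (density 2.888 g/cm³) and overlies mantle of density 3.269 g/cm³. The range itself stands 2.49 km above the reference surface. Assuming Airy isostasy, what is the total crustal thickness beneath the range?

Root depth r = h ρ_c / (ρ_m − ρ_c) = 2.49 km × 2.888 / 0.381 = 18.87 km.
Total thickness = T + h + r = 36.7 km + 2.49 km + 18.87 km = 58.1 km.

58.1 km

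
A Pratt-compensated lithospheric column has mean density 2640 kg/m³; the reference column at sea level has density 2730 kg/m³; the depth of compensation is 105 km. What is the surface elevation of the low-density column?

3.58 km

ρ_ref D = ρ (D + h) → h = D (ρ_ref − ρ)/ρ.
h = 105 km × (2730 − 2640)/2640 = 3.58 km.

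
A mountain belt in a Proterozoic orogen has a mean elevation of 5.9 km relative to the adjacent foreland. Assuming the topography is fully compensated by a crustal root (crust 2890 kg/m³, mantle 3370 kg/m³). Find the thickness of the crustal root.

Isostatic balance requires: the weight of the topography is balanced by the buoyancy of the root, ρ_c h = (ρ_m − ρ_c) r.
r = h · ρ_c / (ρ_m − ρ_c) = 5.9 km × 2890 / (3370 − 2890) = 35.5 km.

35.5 km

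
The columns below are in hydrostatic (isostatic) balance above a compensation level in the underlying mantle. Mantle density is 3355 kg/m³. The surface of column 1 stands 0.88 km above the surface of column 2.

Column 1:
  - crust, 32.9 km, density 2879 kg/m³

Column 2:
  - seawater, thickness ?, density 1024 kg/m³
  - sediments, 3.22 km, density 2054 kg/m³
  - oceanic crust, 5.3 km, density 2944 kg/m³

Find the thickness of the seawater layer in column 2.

Take the compensation level at the base of the deeper column (depth z_c below the surface of column 1) and equate Σ ρ_i t_i down to z_c; mantle fills any gap and the z_c terms cancel.
Column 1: 32.9×2879 + (z_c − 32.9)×3355
Column 2: 0.88×0 + x×1024 + 3.22×2054 + 5.3×2944 + (z_c − 0.88 − 8.52 − x)×3355
The z_c×3355 term appears on both sides and cancels. Collect the known terms of each column as K = Σ(ρt)_known − 3355 × (depth of known layers): K_1 = 94719.1 − 3355×32.9 = −15660.4; K_2 = 22217.08 − 3355×(0.88 + 8.52) = −9319.92.
Balance: K_1 = K_2 − x×(3355 − 1024), so x = (K_2 − K_1)/(3355 − 1024) = 6340.48/2331 = 2.72 km.

2.72 km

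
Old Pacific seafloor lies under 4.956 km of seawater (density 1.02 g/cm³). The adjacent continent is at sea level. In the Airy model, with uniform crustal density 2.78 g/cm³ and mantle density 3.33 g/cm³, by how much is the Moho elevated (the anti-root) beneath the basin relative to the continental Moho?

Isostatic balance requires: replacing crust with seawater at the top is compensated by replacing crust with mantle at the base: d (ρ_c − ρ_w) = a (ρ_m − ρ_c).
a = d (ρ_c − ρ_w)/(ρ_m − ρ_c) = 4.956 km × 1.76/0.55 = 15.9 km.

15.9 km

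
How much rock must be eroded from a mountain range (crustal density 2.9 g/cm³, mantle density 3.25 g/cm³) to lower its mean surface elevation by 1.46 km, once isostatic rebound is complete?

13.6 km

Net drop Δ = e − u = e − e ρ_c/ρ_m = e (ρ_m − ρ_c)/ρ_m.
e = Δ ρ_m/(ρ_m − ρ_c) = 1.46 km × 3.25/0.35 = 13.6 km.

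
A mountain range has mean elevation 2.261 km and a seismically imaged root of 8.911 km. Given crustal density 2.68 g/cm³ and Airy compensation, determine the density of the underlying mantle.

3.36 g/cm³

Airy balance: ρ_c h = (ρ_m − ρ_c) r → ρ_m = ρ_c (1 + h/r).
ρ_m = 2.68 × (1 + 2.261 km/8.911 km) = 3.36 g/cm³.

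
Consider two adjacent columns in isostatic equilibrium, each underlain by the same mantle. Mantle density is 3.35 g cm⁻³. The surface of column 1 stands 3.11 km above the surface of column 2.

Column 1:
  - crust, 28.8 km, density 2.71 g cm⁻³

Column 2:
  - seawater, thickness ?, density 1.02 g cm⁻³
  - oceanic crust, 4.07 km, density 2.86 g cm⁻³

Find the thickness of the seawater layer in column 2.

Take the compensation level at the base of the deeper column (depth z_c below the surface of column 1) and equate Σ ρ_i t_i down to z_c; mantle fills any gap and the z_c terms cancel.
Column 1: 28.8×2.71 + (z_c − 28.8)×3.35
Column 2: 3.11×0 + x×1.02 + 4.07×2.86 + (z_c − 3.11 − 4.07 − x)×3.35
The z_c×3.35 term appears on both sides and cancels. Collect the known terms of each column as K = Σ(ρt)_known − 3.35 × (depth of known layers): K_1 = 78.048 − 3.35×28.8 = −18.432; K_2 = 11.6402 − 3.35×(3.11 + 4.07) = −12.4128.
Balance: K_1 = K_2 − x×(3.35 − 1.02), so x = (K_2 − K_1)/(3.35 − 1.02) = 6.0192/2.33 = 2.58 km.

2.58 km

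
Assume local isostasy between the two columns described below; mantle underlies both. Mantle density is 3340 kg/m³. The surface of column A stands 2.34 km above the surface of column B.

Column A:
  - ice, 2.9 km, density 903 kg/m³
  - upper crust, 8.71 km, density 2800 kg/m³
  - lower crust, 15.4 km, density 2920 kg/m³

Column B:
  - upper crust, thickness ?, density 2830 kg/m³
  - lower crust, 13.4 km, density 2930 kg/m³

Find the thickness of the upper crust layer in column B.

Take the compensation level at the base of the deeper column (depth z_c below the surface of column A) and equate Σ ρ_i t_i down to z_c; mantle fills any gap and the z_c terms cancel.
Column A: 2.9×903 + 8.71×2800 + 15.4×2920 + (z_c − 27.01)×3340
Column B: 2.34×0 + x×2830 + 13.4×2930 + (z_c − 2.34 − 13.4 − x)×3340
The z_c×3340 term appears on both sides and cancels. Collect the known terms of each column as K = Σ(ρt)_known − 3340 × (depth of known layers): K_A = 71974.7 − 3340×27.01 = −18238.7; K_B = 39262 − 3340×(2.34 + 13.4) = −13309.6.
Balance: K_A = K_B − x×(3340 − 2830), so x = (K_B − K_A)/(3340 − 2830) = 4929.1/510 = 9.66 km.

9.66 km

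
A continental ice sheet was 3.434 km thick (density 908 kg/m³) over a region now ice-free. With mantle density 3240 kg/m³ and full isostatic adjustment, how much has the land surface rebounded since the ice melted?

0.962 km

Removing the load lets mantle flow back in; uplift u satisfies ρ_ice t = ρ_m u.
u = t ρ_ice/ρ_m = 3.434 km × 908/3240 = 0.962 km.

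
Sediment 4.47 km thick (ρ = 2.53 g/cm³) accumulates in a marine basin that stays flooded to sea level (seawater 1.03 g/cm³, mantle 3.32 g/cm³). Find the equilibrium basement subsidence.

Submarine loading: the sediment displaces seawater, and the subsidence is in turn flooded, so s (ρ_m − ρ_w) = t (ρ_sed − ρ_w).
s = 4.47 km × (2.53 − 1.03) / (3.32 − 1.03) = 2.93 km.

2.93 km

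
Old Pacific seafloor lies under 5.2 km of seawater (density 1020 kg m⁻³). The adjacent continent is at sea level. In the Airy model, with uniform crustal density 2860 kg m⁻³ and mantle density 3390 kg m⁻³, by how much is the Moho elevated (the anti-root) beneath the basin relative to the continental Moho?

18.1 km

In Airy isostatic equilibrium: replacing crust with seawater at the top is compensated by replacing crust with mantle at the base: d (ρ_c − ρ_w) = a (ρ_m − ρ_c).
a = d (ρ_c − ρ_w)/(ρ_m − ρ_c) = 5.2 km × 1840/530 = 18.1 km.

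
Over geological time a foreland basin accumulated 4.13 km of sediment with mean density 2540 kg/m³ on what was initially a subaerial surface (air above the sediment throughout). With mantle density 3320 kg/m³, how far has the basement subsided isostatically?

Subaerial load: s = t ρ_sed / ρ_m = 4.13 km × 2540/3320 = 3.16 km.

3.16 km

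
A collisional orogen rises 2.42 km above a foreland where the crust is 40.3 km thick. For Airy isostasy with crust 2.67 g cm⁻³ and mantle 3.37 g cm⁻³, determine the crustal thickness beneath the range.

Root depth r = h ρ_c / (ρ_m − ρ_c) = 2.42 km × 2.67 / 0.7 = 9.231 km.
Total thickness = T + h + r = 40.3 km + 2.42 km + 9.231 km = 52 km.

52 km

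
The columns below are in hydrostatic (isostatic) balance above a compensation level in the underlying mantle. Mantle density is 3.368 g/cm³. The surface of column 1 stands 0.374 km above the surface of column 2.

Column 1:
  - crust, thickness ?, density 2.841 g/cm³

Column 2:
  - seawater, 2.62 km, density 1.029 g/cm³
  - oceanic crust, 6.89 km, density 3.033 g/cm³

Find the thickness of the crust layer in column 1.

18.4 km

Take the compensation level at the base of the deeper column (depth z_c below the surface of column 1) and equate Σ ρ_i t_i down to z_c; mantle fills any gap and the z_c terms cancel.
Column 1: x×2.841 + (z_c − 0 − x)×3.368
Column 2: 0.374×0 + 2.62×1.029 + 6.89×3.033 + (z_c − 0.374 − 9.51)×3.368
The z_c×3.368 term appears on both sides and cancels. Collect the known terms of each column as K = Σ(ρt)_known − 3.368 × (depth of known layers): K_1 = 0 − 3.368×0 = 0; K_2 = 23.59335 − 3.368×(0.374 + 9.51) = −9.695962.
Balance: K_1 − x×(3.368 − 2.841) = K_2, so x = (K_1 − K_2)/(3.368 − 2.841) = 9.69596/0.527 = 18.4 km.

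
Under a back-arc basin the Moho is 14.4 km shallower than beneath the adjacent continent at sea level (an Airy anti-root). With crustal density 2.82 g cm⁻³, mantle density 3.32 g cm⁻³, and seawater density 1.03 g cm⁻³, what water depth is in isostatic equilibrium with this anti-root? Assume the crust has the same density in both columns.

Replacing a thickness d of crust by seawater at the top must be balanced by replacing crust with mantle at the base: d (ρ_c − ρ_w) = a (ρ_m − ρ_c).
d = a (ρ_m − ρ_c)/(ρ_c − ρ_w) = 14.4 km × 0.5/1.79 = 4.02 km.

4.02 km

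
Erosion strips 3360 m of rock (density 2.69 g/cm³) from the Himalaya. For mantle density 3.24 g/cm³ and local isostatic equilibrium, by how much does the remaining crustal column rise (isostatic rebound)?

2790 m

Unloading: uplift u = e ρ_c/ρ_m = 3360 m × 2.69/3.24 = 2790 m.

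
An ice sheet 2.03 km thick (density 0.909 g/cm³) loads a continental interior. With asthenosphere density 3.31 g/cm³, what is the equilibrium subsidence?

0.557 km

Isostatic balance requires: the ice load ρ_ice t is balanced by mantle displaced below, ρ_m s.
s = t ρ_ice / ρ_m = 2.03 km × 0.909/3.31 = 0.557 km.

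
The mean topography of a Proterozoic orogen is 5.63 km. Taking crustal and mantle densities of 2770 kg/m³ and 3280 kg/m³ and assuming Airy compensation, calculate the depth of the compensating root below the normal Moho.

By Archimedes' principle applied to the lithosphere: the weight of the topography is balanced by the buoyancy of the root, ρ_c h = (ρ_m − ρ_c) r.
r = h · ρ_c / (ρ_m − ρ_c) = 5.63 km × 2770 / (3280 − 2770) = 30.6 km.

30.6 km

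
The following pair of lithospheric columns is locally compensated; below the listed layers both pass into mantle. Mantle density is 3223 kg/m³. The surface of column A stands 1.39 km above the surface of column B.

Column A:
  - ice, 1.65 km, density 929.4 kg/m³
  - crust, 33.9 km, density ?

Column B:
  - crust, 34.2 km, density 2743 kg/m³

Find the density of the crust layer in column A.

Take the compensation level at the base of the deeper column (depth z_c below the surface of column A) and equate Σ ρ_i t_i down to z_c; mantle fills any gap and the z_c terms cancel.
Column A: 1.65×929.4 + 33.9×ρ + (z_c − 35.55)×3223
Column B: 1.39×0 + 34.2×2743 + (z_c − 1.39 − 34.2)×3223
The z_c×3223 term appears on both sides and cancels. Collect the known terms of each column as K = Σ(ρt)_known − 3223 × (depth of known layers): K_A = 1533.51 − 3223×35.55 = −113044.14; K_B = 93810.6 − 3223×(1.39 + 34.2) = −20895.97.
Balance: K_A + 33.9×ρ = K_B, so ρ = (K_B − K_A)/33.9 = 92148.2/33.9 = 2720 kg/m³.

2720 kg/m³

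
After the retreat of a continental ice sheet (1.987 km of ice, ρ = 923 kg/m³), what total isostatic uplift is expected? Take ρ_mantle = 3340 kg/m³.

0.549 km

Removing the load lets mantle flow back in; uplift u satisfies ρ_ice t = ρ_m u.
u = t ρ_ice/ρ_m = 1.987 km × 923/3340 = 0.549 km.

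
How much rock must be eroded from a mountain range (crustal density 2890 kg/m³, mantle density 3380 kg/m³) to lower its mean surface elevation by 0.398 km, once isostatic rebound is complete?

Net drop Δ = e − u = e − e ρ_c/ρ_m = e (ρ_m − ρ_c)/ρ_m.
e = Δ ρ_m/(ρ_m − ρ_c) = 0.398 km × 3380/490 = 2.75 km.

2.75 km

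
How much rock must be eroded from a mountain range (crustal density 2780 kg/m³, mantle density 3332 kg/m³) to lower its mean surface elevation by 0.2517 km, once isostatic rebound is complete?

Net drop Δ = e − u = e − e ρ_c/ρ_m = e (ρ_m − ρ_c)/ρ_m.
e = Δ ρ_m/(ρ_m − ρ_c) = 0.2517 km × 3332/552 = 1.52 km.

1.52 km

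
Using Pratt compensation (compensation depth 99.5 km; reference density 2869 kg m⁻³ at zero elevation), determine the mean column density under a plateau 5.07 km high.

Pratt balance: ρ_ref D = ρ (D + h).
ρ = ρ_ref D/(D + h) = 2869 × 99.5 km/(99.5 km + 5.07 km) = 2730 kg m⁻³.

2730 kg m⁻³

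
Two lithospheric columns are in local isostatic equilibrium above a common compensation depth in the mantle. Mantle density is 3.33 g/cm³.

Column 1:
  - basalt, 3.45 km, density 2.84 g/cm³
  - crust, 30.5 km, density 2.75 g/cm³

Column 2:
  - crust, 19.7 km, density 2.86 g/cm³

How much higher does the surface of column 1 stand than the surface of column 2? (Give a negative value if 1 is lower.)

For any compensation level in the mantle, the mantle terms cancel and isostasy reduces to e = (Σt_1 − Σt_2) − (Σ(ρt)_1 − Σ(ρt)_2) / ρ_m.
Σt_1 = 33.95 km; Σt_2 = 19.7 km; Σ(ρt)_1 = 93.673; Σ(ρt)_2 = 56.342 (in km·g/cm³).
e = (33.95 − 19.7) − (93.673 − 56.342) / 3.33 = 3.04 km.

3.04 km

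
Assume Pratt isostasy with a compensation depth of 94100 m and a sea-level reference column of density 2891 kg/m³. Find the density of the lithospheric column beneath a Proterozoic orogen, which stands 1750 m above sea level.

Pratt balance: ρ_ref D = ρ (D + h).
ρ = ρ_ref D/(D + h) = 2891 × 94100 m/(94100 m + 1750 m) = 2840 kg/m³.

2840 kg/m³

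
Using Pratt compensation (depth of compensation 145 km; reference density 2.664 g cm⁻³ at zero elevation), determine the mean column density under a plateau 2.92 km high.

2.61 g cm⁻³

Pratt balance: ρ_ref D = ρ (D + h).
ρ = ρ_ref D/(D + h) = 2.664 × 145 km/(145 km + 2.92 km) = 2.61 g cm⁻³.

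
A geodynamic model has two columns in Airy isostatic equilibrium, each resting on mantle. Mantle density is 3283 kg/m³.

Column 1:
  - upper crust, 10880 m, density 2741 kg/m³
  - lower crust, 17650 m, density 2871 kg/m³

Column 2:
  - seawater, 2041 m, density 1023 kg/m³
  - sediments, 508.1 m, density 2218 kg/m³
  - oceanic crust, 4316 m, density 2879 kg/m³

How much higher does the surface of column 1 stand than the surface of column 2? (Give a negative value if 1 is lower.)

1910 m

For any compensation level in the mantle, the mantle terms cancel and isostasy reduces to e = (Σt_1 − Σt_2) − (Σ(ρt)_1 − Σ(ρt)_2) / ρ_m.
Σt_1 = 28530 m; Σt_2 = 6865.1 m; Σ(ρt)_1 = 80495230; Σ(ρt)_2 = 15640672.8 (in m·kg/m³).
e = (28530 − 6865.1) − (80495230 − 15640672.8) / 3283 = 1910 m.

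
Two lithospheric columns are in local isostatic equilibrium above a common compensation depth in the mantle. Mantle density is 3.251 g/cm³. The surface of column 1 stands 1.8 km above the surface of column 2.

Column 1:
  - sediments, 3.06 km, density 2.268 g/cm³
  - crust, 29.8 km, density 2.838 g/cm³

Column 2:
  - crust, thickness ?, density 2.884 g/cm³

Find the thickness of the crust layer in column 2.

Take the compensation level at the base of the deeper column (depth z_c below the surface of column 1) and equate Σ ρ_i t_i down to z_c; mantle fills any gap and the z_c terms cancel.
Column 1: 3.06×2.268 + 29.8×2.838 + (z_c − 32.86)×3.251
Column 2: 1.8×0 + x×2.884 + (z_c − 1.8 − 0 − x)×3.251
The z_c×3.251 term appears on both sides and cancels. Collect the known terms of each column as K = Σ(ρt)_known − 3.251 × (depth of known layers): K_1 = 91.51248 − 3.251×32.86 = −15.31538; K_2 = 0 − 3.251×(1.8 + 0) = −5.8518.
Balance: K_1 = K_2 − x×(3.251 − 2.884), so x = (K_2 − K_1)/(3.251 − 2.884) = 9.46358/0.367 = 25.8 km.

25.8 km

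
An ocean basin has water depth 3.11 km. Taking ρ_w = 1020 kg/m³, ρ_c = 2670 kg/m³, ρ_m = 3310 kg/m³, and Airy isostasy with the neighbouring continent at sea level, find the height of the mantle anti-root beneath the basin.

8.02 km

Isostatic balance requires: replacing crust with seawater at the top is compensated by replacing crust with mantle at the base: d (ρ_c − ρ_w) = a (ρ_m − ρ_c).
a = d (ρ_c − ρ_w)/(ρ_m − ρ_c) = 3.11 km × 1650/640 = 8.02 km.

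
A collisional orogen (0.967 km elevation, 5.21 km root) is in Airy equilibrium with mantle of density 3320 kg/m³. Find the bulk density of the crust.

2800 kg/m³

ρ_c h = (ρ_m − ρ_c) r → ρ_c (h + r) = ρ_m r → ρ_c = ρ_m r / (h + r).
ρ_c = 3320 × 5.21 km / (0.967 km + 5.21 km) = 2800 kg/m³.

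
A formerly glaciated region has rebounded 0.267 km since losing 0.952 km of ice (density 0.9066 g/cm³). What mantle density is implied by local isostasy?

ρ_m = ρ_ice t / u = 0.9066 × 0.952 km/0.267 km = 3.23 g/cm³.

3.23 g/cm³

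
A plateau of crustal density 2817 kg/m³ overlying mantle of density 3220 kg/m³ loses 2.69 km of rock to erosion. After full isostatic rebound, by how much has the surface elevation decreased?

0.337 km

Rebound u = e ρ_c/ρ_m = 2.69 km × 2817/3220 = 2.353 km.
Net surface drop = e − u = 2.69 km − 2.353 km = e (ρ_m − ρ_c)/ρ_m = 0.337 km.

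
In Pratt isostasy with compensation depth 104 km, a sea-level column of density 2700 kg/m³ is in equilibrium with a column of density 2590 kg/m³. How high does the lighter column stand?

4.42 km

ρ_ref D = ρ (D + h) → h = D (ρ_ref − ρ)/ρ.
h = 104 km × (2700 − 2590)/2590 = 4.42 km.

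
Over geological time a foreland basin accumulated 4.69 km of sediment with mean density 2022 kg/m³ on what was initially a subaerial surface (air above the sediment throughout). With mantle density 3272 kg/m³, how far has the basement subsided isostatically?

Subaerial load: s = t ρ_sed / ρ_m = 4.69 km × 2022/3272 = 2.9 km.

2.9 km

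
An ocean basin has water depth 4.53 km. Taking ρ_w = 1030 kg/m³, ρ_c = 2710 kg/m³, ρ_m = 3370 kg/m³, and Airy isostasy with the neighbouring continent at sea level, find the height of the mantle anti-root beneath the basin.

11.5 km

Balancing pressure at the compensation depth: replacing crust with seawater at the top is compensated by replacing crust with mantle at the base: d (ρ_c − ρ_w) = a (ρ_m − ρ_c).
a = d (ρ_c − ρ_w)/(ρ_m − ρ_c) = 4.53 km × 1680/660 = 11.5 km.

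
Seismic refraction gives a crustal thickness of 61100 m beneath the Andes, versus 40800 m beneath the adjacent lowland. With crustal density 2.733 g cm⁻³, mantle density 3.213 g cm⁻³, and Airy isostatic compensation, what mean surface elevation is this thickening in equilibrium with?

3030 m

Excess crust Δ = 61100 m − 40800 m = 20300 m, split between elevation h and root r with h + r = Δ.
Airy balance ρ_c h = (ρ_m − ρ_c) r gives r = h ρ_c/(ρ_m − ρ_c), so h (1 + ρ_c/(ρ_m − ρ_c)) = Δ, i.e. h = Δ (ρ_m − ρ_c)/ρ_m.
h = 20300 m × 0.48/3.213 = 3030 m.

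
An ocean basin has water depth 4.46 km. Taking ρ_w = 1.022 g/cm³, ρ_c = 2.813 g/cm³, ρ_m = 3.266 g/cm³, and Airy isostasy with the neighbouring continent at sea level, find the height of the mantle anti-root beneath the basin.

17.6 km

Balancing pressure at the compensation depth: replacing crust with seawater at the top is compensated by replacing crust with mantle at the base: d (ρ_c − ρ_w) = a (ρ_m − ρ_c).
a = d (ρ_c − ρ_w)/(ρ_m − ρ_c) = 4.46 km × 1.791/0.453 = 17.6 km.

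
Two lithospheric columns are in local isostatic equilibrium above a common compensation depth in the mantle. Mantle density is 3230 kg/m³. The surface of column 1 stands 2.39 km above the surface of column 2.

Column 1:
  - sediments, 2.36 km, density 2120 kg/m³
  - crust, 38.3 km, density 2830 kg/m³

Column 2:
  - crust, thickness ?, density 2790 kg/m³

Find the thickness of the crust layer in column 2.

Take the compensation level at the base of the deeper column (depth z_c below the surface of column 1) and equate Σ ρ_i t_i down to z_c; mantle fills any gap and the z_c terms cancel.
Column 1: 2.36×2120 + 38.3×2830 + (z_c − 40.66)×3230
Column 2: 2.39×0 + x×2790 + (z_c − 2.39 − 0 − x)×3230
The z_c×3230 term appears on both sides and cancels. Collect the known terms of each column as K = Σ(ρt)_known − 3230 × (depth of known layers): K_1 = 113392.2 − 3230×40.66 = −17939.6; K_2 = 0 − 3230×(2.39 + 0) = −7719.7.
Balance: K_1 = K_2 − x×(3230 − 2790), so x = (K_2 − K_1)/(3230 − 2790) = 10219.9/440 = 23.2 km.

23.2 km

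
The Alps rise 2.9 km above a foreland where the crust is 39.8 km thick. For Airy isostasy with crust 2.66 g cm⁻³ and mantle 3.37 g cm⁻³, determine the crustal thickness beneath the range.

Root depth r = h ρ_c / (ρ_m − ρ_c) = 2.9 km × 2.66 / 0.71 = 10.86 km.
Total thickness = T + h + r = 39.8 km + 2.9 km + 10.86 km = 53.6 km.

53.6 km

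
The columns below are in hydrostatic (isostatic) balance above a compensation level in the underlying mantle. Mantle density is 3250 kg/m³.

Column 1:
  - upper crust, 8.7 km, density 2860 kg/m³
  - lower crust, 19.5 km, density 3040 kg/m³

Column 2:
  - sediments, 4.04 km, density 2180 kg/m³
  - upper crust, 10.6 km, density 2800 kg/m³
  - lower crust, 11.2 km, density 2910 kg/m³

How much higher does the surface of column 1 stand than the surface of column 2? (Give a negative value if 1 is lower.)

−1.67 km

For any compensation level in the mantle, the mantle terms cancel and isostasy reduces to e = (Σt_1 − Σt_2) − (Σ(ρt)_1 − Σ(ρt)_2) / ρ_m.
Σt_1 = 28.2 km; Σt_2 = 25.84 km; Σ(ρt)_1 = 84162; Σ(ρt)_2 = 71079.2 (in km·kg/m³).
e = (28.2 − 25.84) − (84162 − 71079.2) / 3250 = −1.67 km.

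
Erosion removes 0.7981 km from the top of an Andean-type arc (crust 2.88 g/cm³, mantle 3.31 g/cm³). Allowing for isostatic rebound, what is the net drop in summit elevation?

Rebound u = e ρ_c/ρ_m = 0.7981 km × 2.88/3.31 = 0.6944 km.
Net surface drop = e − u = 0.7981 km − 0.6944 km = e (ρ_m − ρ_c)/ρ_m = 0.104 km.

0.104 km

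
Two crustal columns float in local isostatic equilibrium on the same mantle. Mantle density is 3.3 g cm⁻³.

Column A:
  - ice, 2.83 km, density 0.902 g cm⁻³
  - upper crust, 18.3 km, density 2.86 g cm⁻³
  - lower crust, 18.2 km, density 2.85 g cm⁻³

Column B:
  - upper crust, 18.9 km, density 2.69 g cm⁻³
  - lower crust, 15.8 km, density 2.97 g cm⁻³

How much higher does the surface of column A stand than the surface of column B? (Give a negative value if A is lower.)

1.9 km

For any compensation level in the mantle, the mantle terms cancel and isostasy reduces to e = (Σt_A − Σt_B) − (Σ(ρt)_A − Σ(ρt)_B) / ρ_m.
Σt_A = 39.33 km; Σt_B = 34.7 km; Σ(ρt)_A = 106.76066; Σ(ρt)_B = 97.767 (in km·g cm⁻³).
e = (39.33 − 34.7) − (106.76066 − 97.767) / 3.3 = 1.9 km.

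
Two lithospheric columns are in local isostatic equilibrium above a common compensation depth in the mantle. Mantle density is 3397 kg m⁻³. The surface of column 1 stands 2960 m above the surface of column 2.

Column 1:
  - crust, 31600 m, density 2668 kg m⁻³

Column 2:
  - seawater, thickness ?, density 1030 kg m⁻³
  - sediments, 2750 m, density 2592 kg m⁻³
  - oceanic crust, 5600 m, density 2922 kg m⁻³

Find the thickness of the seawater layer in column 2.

3430 m

Take the compensation level at the base of the deeper column (depth z_c below the surface of column 1) and equate Σ ρ_i t_i down to z_c; mantle fills any gap and the z_c terms cancel.
Column 1: 31600×2668 + (z_c − 31600)×3397
Column 2: 2960×0 + x×1030 + 2750×2592 + 5600×2922 + (z_c − 2960 − 8350 − x)×3397
The z_c×3397 term appears on both sides and cancels. Collect the known terms of each column as K = Σ(ρt)_known − 3397 × (depth of known layers): K_1 = 84308800 − 3397×31600 = −23036400; K_2 = 23491200 − 3397×(2960 + 8350) = −14928870.
Balance: K_1 = K_2 − x×(3397 − 1030), so x = (K_2 − K_1)/(3397 − 1030) = 8107530/2367 = 3430 m.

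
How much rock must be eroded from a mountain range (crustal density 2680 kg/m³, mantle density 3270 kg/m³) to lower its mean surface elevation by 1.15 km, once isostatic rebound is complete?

6.37 km

Net drop Δ = e − u = e − e ρ_c/ρ_m = e (ρ_m − ρ_c)/ρ_m.
e = Δ ρ_m/(ρ_m − ρ_c) = 1.15 km × 3270/590 = 6.37 km.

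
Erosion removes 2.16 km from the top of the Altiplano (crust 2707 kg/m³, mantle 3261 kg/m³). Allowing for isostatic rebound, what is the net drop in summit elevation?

Rebound u = e ρ_c/ρ_m = 2.16 km × 2707/3261 = 1.793 km.
Net surface drop = e − u = 2.16 km − 1.793 km = e (ρ_m − ρ_c)/ρ_m = 0.367 km.

0.367 km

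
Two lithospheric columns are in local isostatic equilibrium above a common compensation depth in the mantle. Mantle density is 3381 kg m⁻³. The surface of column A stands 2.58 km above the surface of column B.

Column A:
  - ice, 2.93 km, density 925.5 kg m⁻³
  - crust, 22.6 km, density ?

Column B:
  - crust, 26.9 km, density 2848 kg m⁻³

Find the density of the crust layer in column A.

2680 kg m⁻³

Take the compensation level at the base of the deeper column (depth z_c below the surface of column A) and equate Σ ρ_i t_i down to z_c; mantle fills any gap and the z_c terms cancel.
Column A: 2.93×925.5 + 22.6×ρ + (z_c − 25.53)×3381
Column B: 2.58×0 + 26.9×2848 + (z_c − 2.58 − 26.9)×3381
The z_c×3381 term appears on both sides and cancels. Collect the known terms of each column as K = Σ(ρt)_known − 3381 × (depth of known layers): K_A = 2711.715 − 3381×25.53 = −83605.215; K_B = 76611.2 − 3381×(2.58 + 26.9) = −23060.68.
Balance: K_A + 22.6×ρ = K_B, so ρ = (K_B − K_A)/22.6 = 60544.5/22.6 = 2680 kg m⁻³.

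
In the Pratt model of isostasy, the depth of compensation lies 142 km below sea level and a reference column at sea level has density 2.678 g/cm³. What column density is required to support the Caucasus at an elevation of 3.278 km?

2.62 g/cm³

Pratt balance: ρ_ref D = ρ (D + h).
ρ = ρ_ref D/(D + h) = 2.678 × 142 km/(142 km + 3.278 km) = 2.62 g/cm³.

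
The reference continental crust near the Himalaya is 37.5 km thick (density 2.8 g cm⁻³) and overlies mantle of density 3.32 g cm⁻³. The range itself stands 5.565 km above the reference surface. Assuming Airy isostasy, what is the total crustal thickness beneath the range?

73 km

Root depth r = h ρ_c / (ρ_m − ρ_c) = 5.565 km × 2.8 / 0.52 = 29.97 km.
Total thickness = T + h + r = 37.5 km + 5.565 km + 29.97 km = 73 km.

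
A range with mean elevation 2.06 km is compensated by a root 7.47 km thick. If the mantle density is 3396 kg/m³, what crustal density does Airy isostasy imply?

ρ_c h = (ρ_m − ρ_c) r → ρ_c (h + r) = ρ_m r → ρ_c = ρ_m r / (h + r).
ρ_c = 3396 × 7.47 km / (2.06 km + 7.47 km) = 2660 kg/m³.

2660 kg/m³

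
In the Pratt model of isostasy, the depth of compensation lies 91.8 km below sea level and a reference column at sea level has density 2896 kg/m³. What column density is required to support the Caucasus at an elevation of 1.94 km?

2840 kg/m³

Pratt balance: ρ_ref D = ρ (D + h).
ρ = ρ_ref D/(D + h) = 2896 × 91.8 km/(91.8 km + 1.94 km) = 2840 kg/m³.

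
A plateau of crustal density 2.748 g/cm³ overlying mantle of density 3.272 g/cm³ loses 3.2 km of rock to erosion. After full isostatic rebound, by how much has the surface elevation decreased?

Rebound u = e ρ_c/ρ_m = 3.2 km × 2.748/3.272 = 2.688 km.
Net surface drop = e − u = 3.2 km − 2.688 km = e (ρ_m − ρ_c)/ρ_m = 0.512 km.

0.512 km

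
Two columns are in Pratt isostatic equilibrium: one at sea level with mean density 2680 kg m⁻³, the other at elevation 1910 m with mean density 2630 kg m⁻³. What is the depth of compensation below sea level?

100000 m

ρ_ref D = ρ (D + h) → D (ρ_ref − ρ) = ρ h.
D = ρ h/(ρ_ref − ρ) = 2630 × 1910 m/(2680 − 2630) = 100000 m.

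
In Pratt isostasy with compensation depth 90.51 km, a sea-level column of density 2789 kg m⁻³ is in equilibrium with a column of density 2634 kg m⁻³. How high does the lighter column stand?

5.33 km

ρ_ref D = ρ (D + h) → h = D (ρ_ref − ρ)/ρ.
h = 90.51 km × (2789 − 2634)/2634 = 5.33 km.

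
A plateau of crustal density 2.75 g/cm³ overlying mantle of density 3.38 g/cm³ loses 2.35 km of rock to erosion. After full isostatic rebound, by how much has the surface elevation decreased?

0.438 km

Rebound u = e ρ_c/ρ_m = 2.35 km × 2.75/3.38 = 1.912 km.
Net surface drop = e − u = 2.35 km − 1.912 km = e (ρ_m − ρ_c)/ρ_m = 0.438 km.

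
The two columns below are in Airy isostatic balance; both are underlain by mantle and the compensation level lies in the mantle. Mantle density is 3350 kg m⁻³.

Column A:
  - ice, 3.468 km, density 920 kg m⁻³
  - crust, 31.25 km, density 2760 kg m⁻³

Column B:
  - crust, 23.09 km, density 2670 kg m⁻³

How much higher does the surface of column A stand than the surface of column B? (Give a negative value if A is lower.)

For any compensation level in the mantle, the mantle terms cancel and isostasy reduces to e = (Σt_A − Σt_B) − (Σ(ρt)_A − Σ(ρt)_B) / ρ_m.
Σt_A = 34.718 km; Σt_B = 23.09 km; Σ(ρt)_A = 89440.56; Σ(ρt)_B = 61650.3 (in km·kg m⁻³).
e = (34.718 − 23.09) − (89440.56 − 61650.3) / 3350 = 3.33 km.

3.33 km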